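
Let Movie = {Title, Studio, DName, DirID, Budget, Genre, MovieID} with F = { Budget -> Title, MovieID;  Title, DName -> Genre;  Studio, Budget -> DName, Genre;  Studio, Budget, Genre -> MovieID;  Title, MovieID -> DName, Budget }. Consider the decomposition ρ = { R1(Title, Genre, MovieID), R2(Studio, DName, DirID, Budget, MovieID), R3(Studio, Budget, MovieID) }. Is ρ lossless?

No

Chase test. Columns are Title, Studio, DName, DirID, Budget, Genre, MovieID; row i has aⱼ where attribute j ∈ Ri, else bᵢⱼ.
Initial tableau (one row per fragment):
  row 1: a1 b12 b13 b14 b15 a6 a7
  row 2: b21 a2 a3 a4 a5 b26 a7
  row 3: b31 a2 b33 b34 a5 b36 a7
Rows 2 and 3 agree on Budget; apply Budget→Title, MovieID and equate their Title, MovieID entries.
Rows 2 and 3 agree on Studio, Budget; apply Studio, Budget→DName, Genre and equate their DName, Genre entries.
No row becomes fully distinguished — the join is lossy.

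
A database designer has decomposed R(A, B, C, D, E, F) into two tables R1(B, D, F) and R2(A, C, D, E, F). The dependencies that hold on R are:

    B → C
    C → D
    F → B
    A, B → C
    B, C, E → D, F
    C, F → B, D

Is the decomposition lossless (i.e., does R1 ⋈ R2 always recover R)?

Yes

Common attributes: R1 ∩ R2 = {D, F}.
Closure of {D, F}: F → B applies, adding B; B → C applies, adding C. So (D, F)⁺ = {B, C, D, F}.
This closure contains every attribute of R1, so R1 ∩ R2 → R1. The join is lossless.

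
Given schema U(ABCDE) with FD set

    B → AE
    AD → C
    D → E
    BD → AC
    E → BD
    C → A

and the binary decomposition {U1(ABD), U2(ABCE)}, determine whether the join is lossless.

Common attributes: U1 ∩ U2 = {AB}.
Closure of {AB}: B → AE applies, adding E; E → BD applies, adding D; AD → C applies, adding C. So (AB)⁺ = {ABCDE}.
This closure contains every attribute of U1, so U1 ∩ U2 → U1. The join is lossless.

Yes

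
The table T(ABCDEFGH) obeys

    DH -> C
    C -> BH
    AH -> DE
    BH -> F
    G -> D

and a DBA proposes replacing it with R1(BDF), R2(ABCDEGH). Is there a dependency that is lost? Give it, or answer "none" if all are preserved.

BH -> F

Check BH → F: no single fragment contains all of {BFH}, and the restricted closure of {BH} across the fragments never reaches {F}.
DH → C is preserved.
C → BH is preserved.
AH → DE is preserved.
G → D is preserved.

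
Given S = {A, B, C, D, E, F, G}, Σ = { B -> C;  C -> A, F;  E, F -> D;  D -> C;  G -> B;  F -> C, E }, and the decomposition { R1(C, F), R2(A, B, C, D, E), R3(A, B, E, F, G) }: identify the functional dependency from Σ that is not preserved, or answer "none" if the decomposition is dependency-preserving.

none

B → C lies within R2.
C → A, F: restricted closure across fragments reaches A, F.
E, F → D: restricted closure across fragments reaches D.
D → C lies within R2.
G → B lies within R3.
F → C, E: restricted closure across fragments reaches C, E.
Every dependency is enforceable on the fragments, so the decomposition is dependency-preserving.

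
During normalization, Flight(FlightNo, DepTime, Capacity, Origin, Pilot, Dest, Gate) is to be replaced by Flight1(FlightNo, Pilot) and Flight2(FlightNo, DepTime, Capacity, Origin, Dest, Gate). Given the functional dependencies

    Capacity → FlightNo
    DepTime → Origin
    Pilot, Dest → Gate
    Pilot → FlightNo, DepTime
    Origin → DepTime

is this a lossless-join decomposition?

No

Common attributes: Flight1 ∩ Flight2 = {FlightNo}.
No dependency enlarges {FlightNo}, so (FlightNo)⁺ = {FlightNo}.
The closure contains neither all of Flight1 = {FlightNo, Pilot} nor all of Flight2 = {FlightNo, DepTime, Capacity, Origin, Dest, Gate}, so the common attributes are not a superkey of either fragment. The join is lossy.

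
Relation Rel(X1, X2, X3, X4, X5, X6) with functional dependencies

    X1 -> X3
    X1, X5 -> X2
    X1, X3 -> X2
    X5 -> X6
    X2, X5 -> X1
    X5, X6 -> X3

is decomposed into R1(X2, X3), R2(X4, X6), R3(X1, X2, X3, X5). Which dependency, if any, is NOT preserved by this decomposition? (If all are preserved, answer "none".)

Check X5 → X6: no single fragment contains all of {X5, X6}, and the restricted closure of {X5} across the fragments never reaches {X6}.
X1 → X3 is preserved.
X1, X5 → X2 is preserved.
X1, X3 → X2 is preserved.
X2, X5 → X1 is preserved.
X5, X6 → X3 is preserved.

X5 -> X6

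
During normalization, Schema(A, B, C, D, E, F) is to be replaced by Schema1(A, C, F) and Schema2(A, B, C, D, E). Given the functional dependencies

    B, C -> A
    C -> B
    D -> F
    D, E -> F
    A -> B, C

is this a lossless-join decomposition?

No

Common attributes: Schema1 ∩ Schema2 = {A, C}.
Closure of {A, C}: C → B applies, adding B. So (A, C)⁺ = {A, B, C}.
The closure contains neither all of Schema1 = {A, C, F} nor all of Schema2 = {A, B, C, D, E}, so the common attributes are not a superkey of either fragment. The join is lossy.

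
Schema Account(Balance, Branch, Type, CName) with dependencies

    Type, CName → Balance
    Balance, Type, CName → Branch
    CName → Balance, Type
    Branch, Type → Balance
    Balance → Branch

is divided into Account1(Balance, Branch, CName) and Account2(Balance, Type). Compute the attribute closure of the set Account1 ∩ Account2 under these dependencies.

Account1 ∩ Account2 = {Balance}.
Balance → Branch applies, adding Branch
Closure: {Balance, Branch}.

Balance, Branch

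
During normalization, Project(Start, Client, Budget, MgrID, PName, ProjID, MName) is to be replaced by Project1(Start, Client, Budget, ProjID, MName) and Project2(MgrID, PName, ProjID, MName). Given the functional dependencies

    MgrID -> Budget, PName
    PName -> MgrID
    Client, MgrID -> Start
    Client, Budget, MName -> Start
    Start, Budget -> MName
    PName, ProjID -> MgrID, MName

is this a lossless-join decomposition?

No

Common attributes: Project1 ∩ Project2 = {ProjID, MName}.
No dependency enlarges {ProjID, MName}, so (ProjID, MName)⁺ = {ProjID, MName}.
The closure contains neither all of Project1 = {Start, Client, Budget, ProjID, MName} nor all of Project2 = {MgrID, PName, ProjID, MName}, so the common attributes are not a superkey of either fragment. The join is lossy.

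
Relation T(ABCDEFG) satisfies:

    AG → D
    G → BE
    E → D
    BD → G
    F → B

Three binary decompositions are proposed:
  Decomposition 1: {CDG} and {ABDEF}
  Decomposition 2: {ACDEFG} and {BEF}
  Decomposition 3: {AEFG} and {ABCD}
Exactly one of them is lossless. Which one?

Decomposition 2

Decomposition 1: common = {D}, closure = {D} → lossy.
Decomposition 2: common = {EF}, closure = {BDEFG} → lossless.
Decomposition 3: common = {A}, closure = {A} → lossy.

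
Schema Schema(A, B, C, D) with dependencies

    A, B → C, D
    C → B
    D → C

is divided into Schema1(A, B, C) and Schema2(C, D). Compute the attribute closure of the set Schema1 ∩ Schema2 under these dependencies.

Schema1 ∩ Schema2 = {C}.
C → B applies, adding B
Closure: {B, C}.

B, C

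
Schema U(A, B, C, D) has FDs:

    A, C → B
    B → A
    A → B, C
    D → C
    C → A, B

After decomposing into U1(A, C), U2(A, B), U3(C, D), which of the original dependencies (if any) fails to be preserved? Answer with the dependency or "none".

none

A, C → B: restricted closure across fragments reaches B.
B → A lies within U2.
A → B, C: restricted closure across fragments reaches B, C.
D → C lies within U3.
C → A, B: restricted closure across fragments reaches A, B.
Every dependency is enforceable on the fragments, so the decomposition is dependency-preserving.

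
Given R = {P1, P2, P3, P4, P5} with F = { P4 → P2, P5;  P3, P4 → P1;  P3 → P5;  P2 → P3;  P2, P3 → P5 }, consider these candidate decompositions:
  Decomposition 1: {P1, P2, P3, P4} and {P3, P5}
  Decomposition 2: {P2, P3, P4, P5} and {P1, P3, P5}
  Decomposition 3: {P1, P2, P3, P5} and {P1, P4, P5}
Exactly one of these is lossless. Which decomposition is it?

Decomposition 1

Decomposition 1: common = {P3}, closure = {P3, P5} → lossless.
Decomposition 2: common = {P3, P5}, closure = {P3, P5} → lossy.
Decomposition 3: common = {P1, P5}, closure = {P1, P5} → lossy.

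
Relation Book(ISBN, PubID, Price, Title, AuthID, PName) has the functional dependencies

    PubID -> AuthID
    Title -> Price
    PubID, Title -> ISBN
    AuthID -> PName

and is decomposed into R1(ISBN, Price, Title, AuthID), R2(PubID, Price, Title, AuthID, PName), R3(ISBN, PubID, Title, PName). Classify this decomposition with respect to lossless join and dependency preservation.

Lossless test (chase): Rows 2 and 3 agree on PubID; apply PubID→AuthID and equate their AuthID entries. Rows 1 and 3 agree on Title; apply Title→Price and equate their Price entries. Rows 2 and 3 agree on PubID, Title; apply PubID, Title→ISBN and equate their ISBN entries. Rows 1 and 2 agree on AuthID; apply AuthID→PName and equate their PName entries. Row 2 is now all distinguished symbols — the join is lossless.
Dependency preservation: every FD's attributes lie within a single fragment, so each can be enforced locally — preserved.

lossless and dependency-preserving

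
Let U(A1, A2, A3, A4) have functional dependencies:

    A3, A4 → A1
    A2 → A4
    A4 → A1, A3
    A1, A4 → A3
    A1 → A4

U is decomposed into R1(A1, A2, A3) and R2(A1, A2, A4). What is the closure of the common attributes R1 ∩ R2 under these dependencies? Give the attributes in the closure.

A1, A2, A3, A4

R1 ∩ R2 = {A1, A2}.
A2 → A4 applies, adding A4
A4 → A1, A3 applies, adding A3
Closure: {A1, A2, A3, A4}.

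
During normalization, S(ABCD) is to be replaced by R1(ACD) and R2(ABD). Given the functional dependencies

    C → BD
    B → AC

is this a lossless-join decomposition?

Common attributes: R1 ∩ R2 = {AD}.
No dependency enlarges {AD}, so (AD)⁺ = {AD}.
The closure contains neither all of R1 = {ACD} nor all of R2 = {ABD}, so the common attributes are not a superkey of either fragment. The join is lossy.

No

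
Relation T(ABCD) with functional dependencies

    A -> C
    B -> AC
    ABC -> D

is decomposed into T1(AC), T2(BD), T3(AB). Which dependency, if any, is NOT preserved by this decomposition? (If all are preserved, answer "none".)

none

A → C lies within T1.
B → AC: restricted closure across fragments reaches AC.
ABC → D: restricted closure across fragments reaches D.
Every dependency is enforceable on the fragments, so the decomposition is dependency-preserving.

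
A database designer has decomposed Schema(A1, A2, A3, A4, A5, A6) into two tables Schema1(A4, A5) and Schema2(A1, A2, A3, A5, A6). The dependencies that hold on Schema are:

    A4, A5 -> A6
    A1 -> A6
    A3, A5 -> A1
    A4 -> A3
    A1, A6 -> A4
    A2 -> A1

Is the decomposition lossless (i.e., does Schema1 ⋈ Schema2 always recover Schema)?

Common attributes: Schema1 ∩ Schema2 = {A5}.
No dependency enlarges {A5}, so (A5)⁺ = {A5}.
The closure contains neither all of Schema1 = {A4, A5} nor all of Schema2 = {A1, A2, A3, A5, A6}, so the common attributes are not a superkey of either fragment. The join is lossy.

No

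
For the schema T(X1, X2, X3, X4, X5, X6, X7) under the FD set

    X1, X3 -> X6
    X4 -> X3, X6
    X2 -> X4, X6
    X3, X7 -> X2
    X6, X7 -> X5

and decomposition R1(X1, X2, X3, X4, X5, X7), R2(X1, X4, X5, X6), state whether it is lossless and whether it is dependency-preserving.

lossless but not dependency-preserving

Lossless test: (X1, X4, X5)⁺ = {X1, X3, X4, X5, X6}, which contains all of one fragment — lossless.
Dependency preservation: the restricted closure of {X1, X3} across the fragments never reaches {X6}, so X1, X3 → X6 cannot be enforced without a join — not preserved.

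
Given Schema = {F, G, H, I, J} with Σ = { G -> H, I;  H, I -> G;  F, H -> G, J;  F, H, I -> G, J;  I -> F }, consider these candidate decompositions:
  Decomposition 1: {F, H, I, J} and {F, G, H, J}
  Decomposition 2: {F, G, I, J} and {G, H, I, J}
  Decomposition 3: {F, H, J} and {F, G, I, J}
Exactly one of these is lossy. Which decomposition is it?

Decomposition 3

Decomposition 1: common = {F, H, J}, closure = {F, G, H, I, J} → lossless.
Decomposition 2: common = {G, I, J}, closure = {F, G, H, I, J} → lossless.
Decomposition 3: common = {F, J}, closure = {F, J} → lossy.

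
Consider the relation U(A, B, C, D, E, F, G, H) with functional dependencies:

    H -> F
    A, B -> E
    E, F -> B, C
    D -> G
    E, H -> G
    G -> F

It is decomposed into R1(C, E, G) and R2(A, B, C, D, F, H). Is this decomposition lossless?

Common attributes: R1 ∩ R2 = {C}.
No dependency enlarges {C}, so (C)⁺ = {C}.
The closure contains neither all of R1 = {C, E, G} nor all of R2 = {A, B, C, D, F, H}, so the common attributes are not a superkey of either fragment. The join is lossy.

No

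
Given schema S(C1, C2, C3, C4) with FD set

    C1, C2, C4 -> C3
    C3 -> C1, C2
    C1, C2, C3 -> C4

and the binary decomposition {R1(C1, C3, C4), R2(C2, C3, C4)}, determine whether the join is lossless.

Yes

Common attributes: R1 ∩ R2 = {C3, C4}.
Closure of {C3, C4}: C3 → C1, C2 applies, adding C1, C2. So (C3, C4)⁺ = {C1, C2, C3, C4}.
This closure contains every attribute of R1, so R1 ∩ R2 → R1. The join is lossless.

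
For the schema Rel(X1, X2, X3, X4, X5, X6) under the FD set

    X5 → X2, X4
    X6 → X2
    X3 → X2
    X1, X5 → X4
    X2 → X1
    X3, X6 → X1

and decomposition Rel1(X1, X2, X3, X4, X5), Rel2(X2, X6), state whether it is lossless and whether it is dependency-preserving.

Lossless test: (X2)⁺ = {X1, X2}, which is a superkey of neither fragment — lossy.
Dependency preservation: X3, X6 → X1 is not contained in any single fragment, but the restricted closure of its left-hand side across the fragments still reaches the right-hand side; the remaining FDs each lie inside some fragment. All dependencies are preserved.

lossy but dependency-preserving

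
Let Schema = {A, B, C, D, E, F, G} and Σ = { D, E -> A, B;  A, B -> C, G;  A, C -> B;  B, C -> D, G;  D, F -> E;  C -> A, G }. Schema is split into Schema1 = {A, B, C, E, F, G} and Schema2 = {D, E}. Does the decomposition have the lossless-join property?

Common attributes: Schema1 ∩ Schema2 = {E}.
No dependency enlarges {E}, so (E)⁺ = {E}.
The closure contains neither all of Schema1 = {A, B, C, E, F, G} nor all of Schema2 = {D, E}, so the common attributes are not a superkey of either fragment. The join is lossy.

No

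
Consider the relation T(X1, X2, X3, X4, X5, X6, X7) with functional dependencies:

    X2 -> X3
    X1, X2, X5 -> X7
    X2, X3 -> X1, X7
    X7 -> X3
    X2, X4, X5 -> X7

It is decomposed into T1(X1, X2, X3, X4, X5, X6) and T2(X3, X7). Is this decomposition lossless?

Common attributes: T1 ∩ T2 = {X3}.
No dependency enlarges {X3}, so (X3)⁺ = {X3}.
The closure contains neither all of T1 = {X1, X2, X3, X4, X5, X6} nor all of T2 = {X3, X7}, so the common attributes are not a superkey of either fragment. The join is lossy.

No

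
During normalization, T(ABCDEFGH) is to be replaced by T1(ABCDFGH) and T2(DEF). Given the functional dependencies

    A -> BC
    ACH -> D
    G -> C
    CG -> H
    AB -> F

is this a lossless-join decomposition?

No

Common attributes: T1 ∩ T2 = {DF}.
No dependency enlarges {DF}, so (DF)⁺ = {DF}.
The closure contains neither all of T1 = {ABCDFGH} nor all of T2 = {DEF}, so the common attributes are not a superkey of either fragment. The join is lossy.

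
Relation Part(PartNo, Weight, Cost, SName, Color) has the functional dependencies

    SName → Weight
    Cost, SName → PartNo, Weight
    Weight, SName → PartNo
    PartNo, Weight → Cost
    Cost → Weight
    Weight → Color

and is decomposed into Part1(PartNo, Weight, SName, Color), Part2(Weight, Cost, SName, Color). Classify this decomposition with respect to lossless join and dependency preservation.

Lossless test: (Weight, SName, Color)⁺ = {PartNo, Weight, Cost, SName, Color}, which contains all of one fragment — lossless.
Dependency preservation: the restricted closure of {PartNo, Weight} across the fragments never reaches {Cost}, so PartNo, Weight → Cost cannot be enforced without a join — not preserved.

lossless but not dependency-preserving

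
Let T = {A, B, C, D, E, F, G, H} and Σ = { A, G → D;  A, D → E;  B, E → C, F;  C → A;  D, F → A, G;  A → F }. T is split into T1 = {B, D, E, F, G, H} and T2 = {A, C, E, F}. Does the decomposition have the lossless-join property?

No

Common attributes: T1 ∩ T2 = {E, F}.
No dependency enlarges {E, F}, so (E, F)⁺ = {E, F}.
The closure contains neither all of T1 = {B, D, E, F, G, H} nor all of T2 = {A, C, E, F}, so the common attributes are not a superkey of either fragment. The join is lossy.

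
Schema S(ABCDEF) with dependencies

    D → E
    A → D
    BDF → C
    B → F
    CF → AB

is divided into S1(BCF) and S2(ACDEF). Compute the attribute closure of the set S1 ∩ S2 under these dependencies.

ABCDEF

S1 ∩ S2 = {CF}.
CF → AB applies, adding AB
A → D applies, adding D
D → E applies, adding E
Closure: {ABCDEF}.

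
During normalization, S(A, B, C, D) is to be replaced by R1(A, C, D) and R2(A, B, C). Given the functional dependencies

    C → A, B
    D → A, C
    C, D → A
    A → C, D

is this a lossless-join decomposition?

Common attributes: R1 ∩ R2 = {A, C}.
Closure of {A, C}: C → A, B applies, adding B; A → C, D applies, adding D. So (A, C)⁺ = {A, B, C, D}.
This closure contains every attribute of R1, so R1 ∩ R2 → R1. The join is lossless.

Yes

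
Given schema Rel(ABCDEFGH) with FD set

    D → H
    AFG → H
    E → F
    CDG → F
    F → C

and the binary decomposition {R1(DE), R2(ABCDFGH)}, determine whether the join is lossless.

No

Common attributes: R1 ∩ R2 = {D}.
Closure of {D}: D → H applies, adding H. So (D)⁺ = {DH}.
The closure contains neither all of R1 = {DE} nor all of R2 = {ABCDFGH}, so the common attributes are not a superkey of either fragment. The join is lossy.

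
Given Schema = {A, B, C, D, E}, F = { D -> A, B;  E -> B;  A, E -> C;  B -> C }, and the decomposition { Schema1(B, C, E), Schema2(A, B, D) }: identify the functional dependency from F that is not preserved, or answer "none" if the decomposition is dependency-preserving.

D → A, B lies within Schema2.
E → B lies within Schema1.
A, E → C: restricted closure across fragments reaches C.
B → C lies within Schema1.
Every dependency is enforceable on the fragments, so the decomposition is dependency-preserving.

none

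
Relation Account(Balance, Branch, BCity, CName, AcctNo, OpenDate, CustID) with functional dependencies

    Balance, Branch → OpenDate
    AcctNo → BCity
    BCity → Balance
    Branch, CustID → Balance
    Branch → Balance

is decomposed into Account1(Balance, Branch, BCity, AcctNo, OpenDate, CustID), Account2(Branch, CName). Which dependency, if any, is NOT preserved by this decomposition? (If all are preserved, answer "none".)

none

Balance, Branch → OpenDate lies within Account1.
AcctNo → BCity lies within Account1.
BCity → Balance lies within Account1.
Branch, CustID → Balance lies within Account1.
Branch → Balance lies within Account1.
Every dependency is enforceable on the fragments, so the decomposition is dependency-preserving.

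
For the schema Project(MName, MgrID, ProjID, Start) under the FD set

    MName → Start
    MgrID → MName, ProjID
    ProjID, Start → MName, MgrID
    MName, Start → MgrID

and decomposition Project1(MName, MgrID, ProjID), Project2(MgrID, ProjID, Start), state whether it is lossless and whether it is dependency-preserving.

Lossless test: (MgrID, ProjID)⁺ = {MName, MgrID, ProjID, Start}, which contains all of one fragment — lossless.
Dependency preservation: MName → Start; ProjID, Start → MName, MgrID; MName, Start → MgrID are not contained in any single fragment, but the restricted closure of each left-hand side across the fragments still reaches the right-hand side; the remaining FDs each lie inside some fragment. All dependencies are preserved.

lossless and dependency-preserving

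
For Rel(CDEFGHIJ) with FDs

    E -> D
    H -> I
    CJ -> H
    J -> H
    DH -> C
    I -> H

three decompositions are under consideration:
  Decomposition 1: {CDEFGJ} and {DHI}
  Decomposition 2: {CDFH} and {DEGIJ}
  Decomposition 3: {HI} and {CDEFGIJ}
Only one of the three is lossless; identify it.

Decomposition 1: common = {D}, closure = {D} → lossy.
Decomposition 2: common = {D}, closure = {D} → lossy.
Decomposition 3: common = {I}, closure = {HI} → lossless.

Decomposition 3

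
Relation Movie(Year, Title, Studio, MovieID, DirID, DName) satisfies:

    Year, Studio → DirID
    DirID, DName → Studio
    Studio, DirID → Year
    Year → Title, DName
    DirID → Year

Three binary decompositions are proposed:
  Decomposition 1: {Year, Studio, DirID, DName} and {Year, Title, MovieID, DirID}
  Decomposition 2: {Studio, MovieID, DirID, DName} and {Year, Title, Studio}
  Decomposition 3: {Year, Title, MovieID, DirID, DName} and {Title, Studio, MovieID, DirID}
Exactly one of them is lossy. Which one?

Decomposition 1: common = {Year, DirID}, closure = {Year, Title, Studio, DirID, DName} → lossless.
Decomposition 2: common = {Studio}, closure = {Studio} → lossy.
Decomposition 3: common = {Title, MovieID, DirID}, closure = {Year, Title, Studio, MovieID, DirID, DName} → lossless.

Decomposition 2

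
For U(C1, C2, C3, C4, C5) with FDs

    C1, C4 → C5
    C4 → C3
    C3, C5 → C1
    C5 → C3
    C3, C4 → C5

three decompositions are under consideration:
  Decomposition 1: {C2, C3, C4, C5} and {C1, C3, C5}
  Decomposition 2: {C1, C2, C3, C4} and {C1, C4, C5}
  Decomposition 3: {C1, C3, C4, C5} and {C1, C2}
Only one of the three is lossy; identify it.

Decomposition 3

Decomposition 1: common = {C3, C5}, closure = {C1, C3, C5} → lossless.
Decomposition 2: common = {C1, C4}, closure = {C1, C3, C4, C5} → lossless.
Decomposition 3: common = {C1}, closure = {C1} → lossy.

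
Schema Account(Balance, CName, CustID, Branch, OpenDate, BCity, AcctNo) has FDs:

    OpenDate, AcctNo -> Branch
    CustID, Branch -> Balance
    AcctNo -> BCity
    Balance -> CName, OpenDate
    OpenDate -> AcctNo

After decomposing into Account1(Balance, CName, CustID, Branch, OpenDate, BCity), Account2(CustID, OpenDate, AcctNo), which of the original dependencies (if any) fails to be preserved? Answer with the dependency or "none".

Check AcctNo → BCity: no single fragment contains all of {BCity, AcctNo}, and the restricted closure of {AcctNo} across the fragments never reaches {BCity}.
OpenDate, AcctNo → Branch is preserved.
CustID, Branch → Balance is preserved.
Balance → CName, OpenDate is preserved.
OpenDate → AcctNo is preserved.

AcctNo -> BCity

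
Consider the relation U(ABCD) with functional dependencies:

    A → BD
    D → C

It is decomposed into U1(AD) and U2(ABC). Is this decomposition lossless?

Common attributes: U1 ∩ U2 = {A}.
Closure of {A}: A → BD applies, adding BD; D → C applies, adding C. So (A)⁺ = {ABCD}.
This closure contains every attribute of U1, so U1 ∩ U2 → U1. The join is lossless.

Yes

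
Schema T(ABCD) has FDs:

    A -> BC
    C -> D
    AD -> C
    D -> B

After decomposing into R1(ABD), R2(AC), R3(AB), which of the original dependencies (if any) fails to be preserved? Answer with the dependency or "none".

Check C → D: no single fragment contains all of {CD}, and the restricted closure of {C} across the fragments never reaches {D}.
A → BC is preserved.
AD → C is preserved.
D → B is preserved.

C -> D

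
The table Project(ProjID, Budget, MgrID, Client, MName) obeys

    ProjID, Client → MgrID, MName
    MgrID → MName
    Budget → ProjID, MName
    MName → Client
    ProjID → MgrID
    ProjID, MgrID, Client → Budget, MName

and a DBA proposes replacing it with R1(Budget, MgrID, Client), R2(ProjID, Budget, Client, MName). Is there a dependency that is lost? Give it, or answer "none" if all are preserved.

MgrID → MName

Check MgrID → MName: no single fragment contains all of {MgrID, MName}, and the restricted closure of {MgrID} across the fragments never reaches {MName}.
ProjID, Client → MgrID, MName is preserved.
Budget → ProjID, MName is preserved.
MName → Client is preserved.
ProjID → MgrID is preserved.
ProjID, MgrID, Client → Budget, MName is preserved.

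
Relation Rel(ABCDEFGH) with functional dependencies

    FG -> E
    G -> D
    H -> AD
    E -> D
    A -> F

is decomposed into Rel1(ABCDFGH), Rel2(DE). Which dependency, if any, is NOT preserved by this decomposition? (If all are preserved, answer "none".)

FG -> E

Check FG → E: no single fragment contains all of {EFG}, and the restricted closure of {FG} across the fragments never reaches {E}.
G → D is preserved.
H → AD is preserved.
E → D is preserved.
A → F is preserved.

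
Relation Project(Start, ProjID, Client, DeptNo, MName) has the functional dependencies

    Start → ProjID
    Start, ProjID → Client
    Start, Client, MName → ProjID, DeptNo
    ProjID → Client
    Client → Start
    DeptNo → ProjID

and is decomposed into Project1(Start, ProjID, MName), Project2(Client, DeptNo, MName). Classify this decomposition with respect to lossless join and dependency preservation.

Lossless test: (MName)⁺ = {MName}, which is a superkey of neither fragment — lossy.
Dependency preservation: the restricted closure of {Start, ProjID} across the fragments never reaches {Client}, so Start, ProjID → Client cannot be enforced without a join — not preserved.

lossy and not dependency-preserving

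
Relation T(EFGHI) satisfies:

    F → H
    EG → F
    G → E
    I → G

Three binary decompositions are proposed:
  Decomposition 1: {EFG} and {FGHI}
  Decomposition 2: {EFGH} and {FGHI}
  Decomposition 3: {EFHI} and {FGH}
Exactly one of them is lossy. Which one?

Decomposition 3

Decomposition 1: common = {FG}, closure = {EFGH} → lossless.
Decomposition 2: common = {FGH}, closure = {EFGH} → lossless.
Decomposition 3: common = {FH}, closure = {FH} → lossy.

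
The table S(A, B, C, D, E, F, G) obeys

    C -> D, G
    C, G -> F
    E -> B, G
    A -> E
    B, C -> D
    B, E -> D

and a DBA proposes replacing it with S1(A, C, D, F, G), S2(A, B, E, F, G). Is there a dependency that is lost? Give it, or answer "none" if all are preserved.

B, E -> D

Check B, E → D: no single fragment contains all of {B, D, E}, and the restricted closure of {B, E} across the fragments never reaches {D}.
C → D, G is preserved.
C, G → F is preserved.
E → B, G is preserved.
A → E is preserved.
B, C → D is preserved.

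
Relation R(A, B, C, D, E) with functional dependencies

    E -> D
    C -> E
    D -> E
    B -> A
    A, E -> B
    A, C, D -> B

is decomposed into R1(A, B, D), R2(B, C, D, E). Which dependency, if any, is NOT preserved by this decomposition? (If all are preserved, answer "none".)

E → D lies within R2.
C → E lies within R2.
D → E lies within R2.
B → A lies within R1.
A, E → B: restricted closure across fragments reaches B.
A, C, D → B: restricted closure across fragments reaches B.
Every dependency is enforceable on the fragments, so the decomposition is dependency-preserving.

none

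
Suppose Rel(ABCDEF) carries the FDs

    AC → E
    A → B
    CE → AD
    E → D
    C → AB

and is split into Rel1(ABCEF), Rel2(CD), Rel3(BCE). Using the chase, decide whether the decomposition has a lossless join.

Yes

Chase test. Columns are ABCDEF; row i has aⱼ where attribute j ∈ Reli, else bᵢⱼ.
Initial tableau (one row per fragment):
  row 1: a1 a2 a3 b14 a5 a6
  row 2: b21 b22 a3 a4 b25 b26
  row 3: b31 a2 a3 b34 a5 b36
Rows 1 and 3 agree on CE; apply CE→AD and equate their AD entries.
Rows 1 and 2 agree on C; apply C→AB and equate their AB entries.
Rows 1 and 2 agree on AC; apply AC→E and equate their E entries.
Rows 1 and 2 agree on CE; apply CE→AD and equate their AD entries.
Row 1 is now all distinguished symbols — the join is lossless.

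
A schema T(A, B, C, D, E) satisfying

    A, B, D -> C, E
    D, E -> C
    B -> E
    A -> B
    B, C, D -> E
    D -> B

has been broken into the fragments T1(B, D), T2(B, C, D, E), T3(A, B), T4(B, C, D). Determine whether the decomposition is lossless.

Chase test. Columns are A, B, C, D, E; row i has aⱼ where attribute j ∈ Ti, else bᵢⱼ.
Initial tableau (one row per fragment):
  row 1: b11 a2 b13 a4 b15
  row 2: b21 a2 a3 a4 a5
  row 3: a1 a2 b33 b34 b35
  row 4: b41 a2 a3 a4 b45
Rows 1 and 2 agree on B; apply B→E and equate their E entries.
Rows 1 and 3 agree on B; apply B→E and equate their E entries.
Rows 1 and 4 agree on B; apply B→E and equate their E entries.
Rows 1 and 2 agree on D, E; apply D, E→C and equate their C entries.
No row becomes fully distinguished — the join is lossy.

No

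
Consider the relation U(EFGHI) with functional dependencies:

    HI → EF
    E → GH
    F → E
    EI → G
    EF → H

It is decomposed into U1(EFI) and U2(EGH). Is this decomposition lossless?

Yes

Common attributes: U1 ∩ U2 = {E}.
Closure of {E}: E → GH applies, adding GH. So (E)⁺ = {EGH}.
This closure contains every attribute of U2, so U1 ∩ U2 → U2. The join is lossless.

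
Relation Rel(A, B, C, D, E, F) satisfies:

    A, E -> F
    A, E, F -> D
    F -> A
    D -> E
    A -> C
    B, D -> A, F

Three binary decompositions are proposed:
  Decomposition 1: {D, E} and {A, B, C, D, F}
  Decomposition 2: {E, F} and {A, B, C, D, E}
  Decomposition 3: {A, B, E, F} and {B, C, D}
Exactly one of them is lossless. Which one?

Decomposition 1

Decomposition 1: common = {D}, closure = {D, E} → lossless.
Decomposition 2: common = {E}, closure = {E} → lossy.
Decomposition 3: common = {B}, closure = {B} → lossy.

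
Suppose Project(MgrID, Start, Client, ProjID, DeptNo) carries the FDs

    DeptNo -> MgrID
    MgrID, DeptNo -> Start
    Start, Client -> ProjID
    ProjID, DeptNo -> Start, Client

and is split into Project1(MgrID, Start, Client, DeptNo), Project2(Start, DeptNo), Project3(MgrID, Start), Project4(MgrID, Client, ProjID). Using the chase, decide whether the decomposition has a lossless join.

No

Chase test. Columns are MgrID, Start, Client, ProjID, DeptNo; row i has aⱼ where attribute j ∈ Projecti, else bᵢⱼ.
Initial tableau (one row per fragment):
  row 1: a1 a2 a3 b14 a5
  row 2: b21 a2 b23 b24 a5
  row 3: a1 a2 b33 b34 b35
  row 4: a1 b42 a3 a4 b45
Rows 1 and 2 agree on DeptNo; apply DeptNo→MgrID and equate their MgrID entries.
No row becomes fully distinguished — the join is lossy.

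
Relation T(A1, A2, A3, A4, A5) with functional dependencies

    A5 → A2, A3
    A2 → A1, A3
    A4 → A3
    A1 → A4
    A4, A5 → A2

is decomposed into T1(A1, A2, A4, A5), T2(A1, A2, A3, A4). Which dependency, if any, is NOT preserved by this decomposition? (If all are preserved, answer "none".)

none

A5 → A2, A3: restricted closure across fragments reaches A2, A3.
A2 → A1, A3 lies within T2.
A4 → A3 lies within T2.
A1 → A4 lies within T1.
A4, A5 → A2 lies within T1.
Every dependency is enforceable on the fragments, so the decomposition is dependency-preserving.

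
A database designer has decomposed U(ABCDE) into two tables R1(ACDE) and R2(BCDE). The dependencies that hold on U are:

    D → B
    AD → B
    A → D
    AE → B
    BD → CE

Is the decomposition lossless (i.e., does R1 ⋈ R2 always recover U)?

Yes

Common attributes: R1 ∩ R2 = {CDE}.
Closure of {CDE}: D → B applies, adding B. So (CDE)⁺ = {BCDE}.
This closure contains every attribute of R2, so R1 ∩ R2 → R2. The join is lossless.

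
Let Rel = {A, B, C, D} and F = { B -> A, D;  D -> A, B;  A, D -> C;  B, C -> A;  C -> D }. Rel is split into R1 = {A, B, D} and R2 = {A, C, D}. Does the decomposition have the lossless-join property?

Yes

Common attributes: R1 ∩ R2 = {A, D}.
Closure of {A, D}: D → A, B applies, adding B; A, D → C applies, adding C. So (A, D)⁺ = {A, B, C, D}.
This closure contains every attribute of R1, so R1 ∩ R2 → R1. The join is lossless.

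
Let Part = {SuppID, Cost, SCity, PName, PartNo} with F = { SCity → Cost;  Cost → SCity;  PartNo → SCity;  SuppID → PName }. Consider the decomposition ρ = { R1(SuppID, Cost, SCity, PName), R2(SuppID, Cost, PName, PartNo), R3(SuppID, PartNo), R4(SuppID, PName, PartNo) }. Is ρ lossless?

Yes

Chase test. Columns are SuppID, Cost, SCity, PName, PartNo; row i has aⱼ where attribute j ∈ Ri, else bᵢⱼ.
Initial tableau (one row per fragment):
  row 1: a1 a2 a3 a4 b15
  row 2: a1 a2 b23 a4 a5
  row 3: a1 b32 b33 b34 a5
  row 4: a1 b42 b43 a4 a5
Rows 1 and 2 agree on Cost; apply Cost→SCity and equate their SCity entries.
Rows 2 and 3 agree on PartNo; apply PartNo→SCity and equate their SCity entries.
Rows 2 and 4 agree on PartNo; apply PartNo→SCity and equate their SCity entries.
Rows 1 and 3 agree on SuppID; apply SuppID→PName and equate their PName entries.
Rows 1 and 3 agree on SCity; apply SCity→Cost and equate their Cost entries.
Rows 1 and 4 agree on SCity; apply SCity→Cost and equate their Cost entries.
Row 2 is now all distinguished symbols — the join is lossless.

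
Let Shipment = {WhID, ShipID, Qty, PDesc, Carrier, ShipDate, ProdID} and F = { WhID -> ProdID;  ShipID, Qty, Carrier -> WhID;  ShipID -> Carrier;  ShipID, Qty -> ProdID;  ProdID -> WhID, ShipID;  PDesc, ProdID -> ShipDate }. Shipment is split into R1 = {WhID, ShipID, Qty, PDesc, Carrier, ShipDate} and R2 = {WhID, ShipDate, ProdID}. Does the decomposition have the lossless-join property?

Common attributes: R1 ∩ R2 = {WhID, ShipDate}.
Closure of {WhID, ShipDate}: WhID → ProdID applies, adding ProdID; ProdID → WhID, ShipID applies, adding ShipID; ShipID → Carrier applies, adding Carrier. So (WhID, ShipDate)⁺ = {WhID, ShipID, Carrier, ShipDate, ProdID}.
This closure contains every attribute of R2, so R1 ∩ R2 → R2. The join is lossless.

Yes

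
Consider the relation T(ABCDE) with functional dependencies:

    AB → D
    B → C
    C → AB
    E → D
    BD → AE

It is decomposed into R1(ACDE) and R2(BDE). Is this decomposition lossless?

No

Common attributes: R1 ∩ R2 = {DE}.
No dependency enlarges {DE}, so (DE)⁺ = {DE}.
The closure contains neither all of R1 = {ACDE} nor all of R2 = {BDE}, so the common attributes are not a superkey of either fragment. The join is lossy.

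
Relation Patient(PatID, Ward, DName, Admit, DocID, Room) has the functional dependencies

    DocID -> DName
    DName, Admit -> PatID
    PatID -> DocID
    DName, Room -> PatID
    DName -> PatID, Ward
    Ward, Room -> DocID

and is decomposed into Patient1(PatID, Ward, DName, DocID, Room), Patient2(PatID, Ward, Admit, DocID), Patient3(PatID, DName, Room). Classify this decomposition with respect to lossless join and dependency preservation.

lossy but dependency-preserving

Lossless test (chase): Rows 1 and 2 agree on DocID; apply DocID→DName and equate their DName entries. Rows 1 and 3 agree on PatID; apply PatID→DocID and equate their DocID entries. Rows 1 and 3 agree on DName; apply DName→PatID, Ward and equate their PatID, Ward entries. No row becomes fully distinguished — the join is lossy.
Dependency preservation: DName, Admit → PatID is not contained in any single fragment, but the restricted closure of its left-hand side across the fragments still reaches the right-hand side; the remaining FDs each lie inside some fragment. All dependencies are preserved.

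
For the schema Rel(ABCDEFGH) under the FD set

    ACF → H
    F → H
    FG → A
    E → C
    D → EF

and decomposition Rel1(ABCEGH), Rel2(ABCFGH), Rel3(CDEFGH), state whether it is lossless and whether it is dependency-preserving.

lossy but dependency-preserving

Lossless test (chase): Rows 2 and 3 agree on FG; apply FG→A and equate their A entries. No row becomes fully distinguished — the join is lossy.
Dependency preservation: every FD's attributes lie within a single fragment, so each can be enforced locally — preserved.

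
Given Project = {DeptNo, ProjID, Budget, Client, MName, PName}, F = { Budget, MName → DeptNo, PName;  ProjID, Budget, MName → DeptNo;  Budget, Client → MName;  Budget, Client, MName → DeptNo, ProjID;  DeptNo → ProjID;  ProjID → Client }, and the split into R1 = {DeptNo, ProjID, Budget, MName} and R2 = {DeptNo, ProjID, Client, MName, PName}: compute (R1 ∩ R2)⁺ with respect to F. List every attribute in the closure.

R1 ∩ R2 = {DeptNo, ProjID, MName}.
ProjID → Client applies, adding Client
Closure: {DeptNo, ProjID, Client, MName}.

DeptNo, ProjID, Client, MName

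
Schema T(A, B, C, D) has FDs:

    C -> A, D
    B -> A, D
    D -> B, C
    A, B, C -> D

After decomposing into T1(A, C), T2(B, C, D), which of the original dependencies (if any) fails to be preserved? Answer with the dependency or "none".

none

C → A, D: restricted closure across fragments reaches A, D.
B → A, D: restricted closure across fragments reaches A, D.
D → B, C lies within T2.
A, B, C → D: restricted closure across fragments reaches D.
Every dependency is enforceable on the fragments, so the decomposition is dependency-preserving.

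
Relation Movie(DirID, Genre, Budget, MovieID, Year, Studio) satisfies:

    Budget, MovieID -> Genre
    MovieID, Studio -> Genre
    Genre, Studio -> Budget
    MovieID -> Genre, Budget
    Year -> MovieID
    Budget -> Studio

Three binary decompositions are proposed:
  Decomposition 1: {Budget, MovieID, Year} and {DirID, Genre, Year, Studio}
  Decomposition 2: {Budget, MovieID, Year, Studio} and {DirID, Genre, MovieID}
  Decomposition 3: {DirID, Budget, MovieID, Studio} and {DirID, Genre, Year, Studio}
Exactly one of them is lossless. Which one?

Decomposition 1: common = {Year}, closure = {Genre, Budget, MovieID, Year, Studio} → lossless.
Decomposition 2: common = {MovieID}, closure = {Genre, Budget, MovieID, Studio} → lossy.
Decomposition 3: common = {DirID, Studio}, closure = {DirID, Studio} → lossy.

Decomposition 1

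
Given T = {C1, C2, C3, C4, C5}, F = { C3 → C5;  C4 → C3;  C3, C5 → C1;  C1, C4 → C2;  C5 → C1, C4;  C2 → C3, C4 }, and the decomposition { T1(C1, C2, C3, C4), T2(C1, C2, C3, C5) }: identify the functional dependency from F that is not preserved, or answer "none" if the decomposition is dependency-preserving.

C3 → C5 lies within T2.
C4 → C3 lies within T1.
C3, C5 → C1 lies within T2.
C1, C4 → C2 lies within T1.
C5 → C1, C4: restricted closure across fragments reaches C1, C4.
C2 → C3, C4 lies within T1.
Every dependency is enforceable on the fragments, so the decomposition is dependency-preserving.

none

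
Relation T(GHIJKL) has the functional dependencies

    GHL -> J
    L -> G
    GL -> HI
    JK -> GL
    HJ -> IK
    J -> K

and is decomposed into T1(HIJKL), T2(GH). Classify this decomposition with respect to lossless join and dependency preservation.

Lossless test: (H)⁺ = {H}, which is a superkey of neither fragment — lossy.
Dependency preservation: the restricted closure of {L} across the fragments never reaches {G}, so L → G cannot be enforced without a join — not preserved.

lossy and not dependency-preserving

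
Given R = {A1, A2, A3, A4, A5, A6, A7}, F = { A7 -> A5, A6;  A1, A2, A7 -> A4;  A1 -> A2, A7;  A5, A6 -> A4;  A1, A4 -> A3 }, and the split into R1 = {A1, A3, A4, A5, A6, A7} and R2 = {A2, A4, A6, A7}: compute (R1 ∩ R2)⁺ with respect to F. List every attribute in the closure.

A4, A5, A6, A7

R1 ∩ R2 = {A4, A6, A7}.
A7 → A5, A6 applies, adding A5
Closure: {A4, A5, A6, A7}.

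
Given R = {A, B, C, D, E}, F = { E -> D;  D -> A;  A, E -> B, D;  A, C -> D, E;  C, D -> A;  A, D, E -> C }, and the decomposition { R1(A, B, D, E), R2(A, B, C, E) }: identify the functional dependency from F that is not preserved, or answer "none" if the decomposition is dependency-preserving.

E → D lies within R1.
D → A lies within R1.
A, E → B, D lies within R1.
A, C → D, E: restricted closure across fragments reaches D, E.
C, D → A: restricted closure across fragments reaches A.
A, D, E → C: restricted closure across fragments reaches C.
Every dependency is enforceable on the fragments, so the decomposition is dependency-preserving.

none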